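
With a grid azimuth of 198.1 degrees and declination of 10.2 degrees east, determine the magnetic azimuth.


magnetic azimuth = grid azimuth - declination (east +ve)
mag_az = 198.1 - 10.2 = 187.9 degrees

187.9 degrees


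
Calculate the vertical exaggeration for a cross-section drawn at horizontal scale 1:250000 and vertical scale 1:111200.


VE = horizontal_scale / vertical_scale = 250000 / 111200 ≈ 2.2

2.2x


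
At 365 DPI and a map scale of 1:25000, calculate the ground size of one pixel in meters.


pixel_cm = 2.54 / 365 ≈ 0.006959 cm
ground = pixel_cm * 25000 / 100 = 2.54 * 25000 / (365 * 100) = 63500 / 36500 ≈ 1.74 m

1.74 m


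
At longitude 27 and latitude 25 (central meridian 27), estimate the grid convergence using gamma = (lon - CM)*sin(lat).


gamma = (27 - 27) * sin(25) = 0 * 0.422618 = 0.0 degrees

0.0 degrees


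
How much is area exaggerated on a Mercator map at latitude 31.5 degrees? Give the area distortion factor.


area_distortion = 1/cos^2(31.5) = 1.376

1.376


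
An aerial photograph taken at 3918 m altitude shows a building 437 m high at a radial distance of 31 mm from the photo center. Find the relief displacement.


d = h * r / H = 437 * 31 / 3918 = 3.46 mm

3.46 mm


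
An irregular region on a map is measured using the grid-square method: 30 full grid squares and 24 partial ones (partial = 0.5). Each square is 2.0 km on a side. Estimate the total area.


effective squares = 30 + 24 * 0.5 = 42.0
area = 42.0 * 4.0 = 168.0 km^2

168.0 km^2


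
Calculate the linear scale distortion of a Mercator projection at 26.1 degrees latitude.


SF = 1 / cos(26.1) = 1 / 0.898028 = 1.114

1.114


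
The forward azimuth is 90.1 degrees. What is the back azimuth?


back azimuth = (90.1 + 180) mod 360 = 270.1 degrees

270.1 degrees


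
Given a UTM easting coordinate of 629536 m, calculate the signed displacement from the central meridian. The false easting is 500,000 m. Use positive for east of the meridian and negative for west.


displacement = 629536 - 500000 = 129536 m

129536 m


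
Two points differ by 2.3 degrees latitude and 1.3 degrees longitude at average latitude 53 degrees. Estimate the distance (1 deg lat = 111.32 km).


dlat_km = 2.3 * 111.32 = 256.036
dlon_km = 1.3 * 111.32 * cos(53) ≈ 87.092
dist = sqrt(256.036^2 + 87.092^2) ≈ 270.4 km

270.4 km


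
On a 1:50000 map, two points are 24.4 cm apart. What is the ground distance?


ground = 24.4 cm * 50000 / 100 = 12200.0 m = 12.2 km

12.2 km


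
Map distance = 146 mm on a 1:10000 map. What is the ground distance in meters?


ground = 146 mm * 10000 / 1000 = 1460.0 m

1460.0 m


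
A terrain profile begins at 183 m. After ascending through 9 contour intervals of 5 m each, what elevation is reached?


elevation = 183 + 9 * 5 = 228 m

228 m


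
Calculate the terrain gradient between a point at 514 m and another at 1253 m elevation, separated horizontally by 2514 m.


gradient = (1253 - 514) / 2514 = 739 / 2514 = 0.294

0.294


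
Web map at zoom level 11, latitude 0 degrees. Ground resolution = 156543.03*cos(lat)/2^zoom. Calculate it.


res = 156543.03 * cos(0) / 2^11 = 156543.03 * 1.0 / 2048 = 76.44 m/pixel

76.44 m/pixel


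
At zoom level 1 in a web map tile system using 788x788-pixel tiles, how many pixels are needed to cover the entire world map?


tiles per axis = 2^1 = 2
total tiles = 2^2 = 4
pixels per axis = 2 * 788 = 1576
total pixels = 1576^2 = 2483776

2483776 pixels


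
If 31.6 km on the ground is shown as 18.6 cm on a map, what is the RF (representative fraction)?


ground = 31.6 km = 3160000 cm; RF denominator = ground / map = 3160000 / 18.6 ≈ 169892; RF = 1:169892

1:169892


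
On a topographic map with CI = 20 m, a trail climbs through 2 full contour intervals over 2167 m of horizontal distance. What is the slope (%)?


elevation change = 2 * 20 = 40 m
slope = 40 / 2167 * 100 = 1.8%

1.8%


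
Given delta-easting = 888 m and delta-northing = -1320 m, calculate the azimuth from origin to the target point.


az = atan2(888, -1320) = 146.1 deg
adjusted to 0-360: 146.1 degrees

146.1 degrees


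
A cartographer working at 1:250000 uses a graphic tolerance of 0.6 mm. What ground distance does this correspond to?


ground = 0.6 mm * 250000 / 1000 = 150.0 m

150.0 m


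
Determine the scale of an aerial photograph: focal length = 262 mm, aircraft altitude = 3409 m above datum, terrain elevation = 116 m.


scale = f / (H - h) = 262 mm / 3293 m = 262 / 3293000 = 1:12569

1:12569


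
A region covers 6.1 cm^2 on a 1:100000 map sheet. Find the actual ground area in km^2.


ground_area = 6.1 * (100000/100)^2 = 6100000.0 m^2 = 6.1 km^2

6.1 km^2


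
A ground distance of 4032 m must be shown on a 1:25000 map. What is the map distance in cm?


map_cm = 4032 * 100 / 25000 = 16.128 cm ≈ 16.13 cm

16.13 cm


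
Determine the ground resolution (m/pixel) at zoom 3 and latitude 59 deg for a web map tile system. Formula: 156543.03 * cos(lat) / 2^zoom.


res = 156543.03 * cos(59) / 2^3 = 156543.03 * 0.51503807 / 8 = 10078.2 m/pixel

10078.2 m/pixel


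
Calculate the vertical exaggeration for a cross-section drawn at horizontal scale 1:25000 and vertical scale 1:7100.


VE = horizontal_scale / vertical_scale = 25000 / 7100 ≈ 3.5

3.5x


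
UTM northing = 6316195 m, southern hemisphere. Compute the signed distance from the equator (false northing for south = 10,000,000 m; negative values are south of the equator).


For southern: actual = 6316195 - 10000000 = -3683805 m

-3683805 m


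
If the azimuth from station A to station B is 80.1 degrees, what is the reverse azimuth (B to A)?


back azimuth = (80.1 + 180) mod 360 = 260.1 degrees

260.1 degrees


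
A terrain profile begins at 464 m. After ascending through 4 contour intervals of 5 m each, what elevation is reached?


elevation = 464 + 4 * 5 = 484 m

484 m


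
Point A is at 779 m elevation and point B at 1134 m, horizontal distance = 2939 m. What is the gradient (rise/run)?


gradient = (1134 - 779) / 2939 = 355 / 2939 = 0.1208

0.1208


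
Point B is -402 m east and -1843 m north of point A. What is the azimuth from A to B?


az = atan2(-402, -1843) = -167.7 deg
adjusted to 0-360: 192.3 degrees

192.3 degrees


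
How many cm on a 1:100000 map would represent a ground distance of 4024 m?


map_cm = 4024 * 100 / 100000 = 4.024 cm ≈ 4.02 cm

4.02 cm


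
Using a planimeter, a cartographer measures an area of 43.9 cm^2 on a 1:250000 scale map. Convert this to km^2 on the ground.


ground_area = 43.9 * (250000/100)^2 = 274375000.0 m^2 = 274.375 km^2

274.375 km^2


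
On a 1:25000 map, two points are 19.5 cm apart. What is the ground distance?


ground = 19.5 cm * 25000 / 100 = 4875.0 m = 4.875 km

4.875 km


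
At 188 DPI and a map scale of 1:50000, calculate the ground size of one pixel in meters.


pixel_cm = 2.54 / 188 ≈ 0.013511 cm
ground = pixel_cm * 50000 / 100 = 2.54 * 50000 / (188 * 100) = 127000 / 18800 ≈ 6.76 m

6.76 m


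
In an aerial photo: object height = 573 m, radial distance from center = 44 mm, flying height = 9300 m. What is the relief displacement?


d = h * r / H = 573 * 44 / 9300 = 2.71 mm

2.71 mm


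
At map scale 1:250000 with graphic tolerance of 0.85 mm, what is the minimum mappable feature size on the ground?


ground = 0.85 mm * 250000 / 1000 = 212.5 m

212.5 m


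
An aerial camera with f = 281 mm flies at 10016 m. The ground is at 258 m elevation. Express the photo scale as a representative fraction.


scale = f / (H - h) = 281 mm / 9758 m = 281 / 9758000 = 1:34726

1:34726


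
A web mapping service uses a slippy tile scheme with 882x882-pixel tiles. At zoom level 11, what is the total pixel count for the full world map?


tiles per axis = 2^11 = 2048
total tiles = 2048^2 = 4194304
pixels per axis = 2048 * 882 = 1806336
total pixels = 1806336^2 = 3262849744896

3262849744896 pixels


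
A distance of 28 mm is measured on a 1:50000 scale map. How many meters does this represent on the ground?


ground = 28 mm * 50000 / 1000 = 1400.0 m

1400.0 m


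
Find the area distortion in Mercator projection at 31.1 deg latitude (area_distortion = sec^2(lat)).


area_distortion = 1/cos^2(31.1) = 1.364

1.364


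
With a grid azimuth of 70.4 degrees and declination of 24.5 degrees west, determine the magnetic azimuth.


magnetic azimuth = grid azimuth - declination (east +ve)
mag_az = 70.4 - -24.5 = 94.9 degrees

94.9 degrees


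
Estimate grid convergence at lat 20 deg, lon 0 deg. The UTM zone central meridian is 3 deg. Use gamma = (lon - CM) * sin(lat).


gamma = (0 - 3) * sin(20) = -3 * 0.34202 = -1.026 degrees

-1.026 degrees


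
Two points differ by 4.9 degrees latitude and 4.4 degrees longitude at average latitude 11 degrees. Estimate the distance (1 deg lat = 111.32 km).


dlat_km = 4.9 * 111.32 = 545.468
dlon_km = 4.4 * 111.32 * cos(11) ≈ 480.809
dist = sqrt(545.468^2 + 480.809^2) ≈ 727.1 km

727.1 km


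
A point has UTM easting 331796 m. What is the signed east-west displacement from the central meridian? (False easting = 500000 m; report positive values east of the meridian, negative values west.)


displacement = 331796 - 500000 = -168204 m

-168204 m


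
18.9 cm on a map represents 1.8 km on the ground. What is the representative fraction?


ground = 1.8 km = 180000 cm; RF denominator = ground / map = 180000 / 18.9 ≈ 9524; RF = 1:9524

1:9524


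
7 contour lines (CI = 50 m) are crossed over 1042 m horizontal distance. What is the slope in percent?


elevation change = 7 * 50 = 350 m
slope = 350 / 1042 * 100 = 33.6%

33.6%


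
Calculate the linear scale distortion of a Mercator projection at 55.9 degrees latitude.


SF = 1 / cos(55.9) = 1 / 0.560639 = 1.784

1.784


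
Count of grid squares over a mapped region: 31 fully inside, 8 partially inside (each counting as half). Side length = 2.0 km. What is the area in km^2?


effective squares = 31 + 8 * 0.5 = 35.0
area = 35.0 * 4.0 = 140.0 km^2

140.0 km^2


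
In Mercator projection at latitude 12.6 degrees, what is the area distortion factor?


area_distortion = 1/cos^2(12.6) = 1.05

1.05


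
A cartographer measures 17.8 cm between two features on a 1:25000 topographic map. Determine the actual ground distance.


ground = 17.8 cm * 25000 / 100 = 4450.0 m = 4.45 km

4.45 km


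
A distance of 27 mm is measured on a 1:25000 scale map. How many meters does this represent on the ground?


ground = 27 mm * 25000 / 1000 = 675.0 m

675.0 m


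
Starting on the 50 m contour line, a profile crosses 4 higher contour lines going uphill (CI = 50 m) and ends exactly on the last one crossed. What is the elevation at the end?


elevation = 50 + 4 * 50 = 250 m

250 m


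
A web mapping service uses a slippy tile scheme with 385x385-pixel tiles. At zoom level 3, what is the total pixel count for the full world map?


tiles per axis = 2^3 = 8
total tiles = 8^2 = 64
pixels per axis = 8 * 385 = 3080
total pixels = 3080^2 = 9486400

9486400 pixels


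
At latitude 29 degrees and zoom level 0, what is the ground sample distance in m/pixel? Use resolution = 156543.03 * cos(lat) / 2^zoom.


res = 156543.03 * cos(29) / 2^0 = 156543.03 * 0.87461971 / 1 = 136915.62 m/pixel

136915.62 m/pixel


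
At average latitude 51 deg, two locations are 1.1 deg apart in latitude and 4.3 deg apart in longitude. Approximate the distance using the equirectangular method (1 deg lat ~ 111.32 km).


dlat_km = 1.1 * 111.32 = 122.452
dlon_km = 4.3 * 111.32 * cos(51) ≈ 301.241
dist = sqrt(122.452^2 + 301.241^2) ≈ 325.2 km

325.2 km


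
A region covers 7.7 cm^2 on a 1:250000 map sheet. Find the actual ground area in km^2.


ground_area = 7.7 * (250000/100)^2 = 48125000.0 m^2 = 48.125 km^2

48.125 km^2


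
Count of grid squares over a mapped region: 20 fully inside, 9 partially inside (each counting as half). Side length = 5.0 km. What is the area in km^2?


effective squares = 20 + 9 * 0.5 = 24.5
area = 24.5 * 25.0 = 612.5 km^2

612.5 km^2


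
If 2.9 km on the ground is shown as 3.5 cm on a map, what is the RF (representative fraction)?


ground = 2.9 km = 290000 cm; RF denominator = ground / map = 290000 / 3.5 ≈ 82857; RF = 1:82857

1:82857


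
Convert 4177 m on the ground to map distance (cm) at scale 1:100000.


map_cm = 4177 * 100 / 100000 = 4.177 cm ≈ 4.18 cm

4.18 cm


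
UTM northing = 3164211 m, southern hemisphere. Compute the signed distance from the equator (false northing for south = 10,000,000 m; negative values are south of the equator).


For southern: actual = 3164211 - 10000000 = -6835789 m

-6835789 m


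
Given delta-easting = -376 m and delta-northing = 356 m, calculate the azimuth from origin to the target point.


az = atan2(-376, 356) = -46.6 deg
adjusted to 0-360: 313.4 degrees

313.4 degrees


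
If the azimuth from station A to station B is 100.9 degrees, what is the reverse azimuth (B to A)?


back azimuth = (100.9 + 180) mod 360 = 280.9 degrees

280.9 degrees


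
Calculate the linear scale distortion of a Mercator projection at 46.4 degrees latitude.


SF = 1 / cos(46.4) = 1 / 0.68962 = 1.45

1.45


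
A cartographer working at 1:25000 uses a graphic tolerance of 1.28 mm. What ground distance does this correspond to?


ground = 1.28 mm * 25000 / 1000 = 32.0 m

32.0 m


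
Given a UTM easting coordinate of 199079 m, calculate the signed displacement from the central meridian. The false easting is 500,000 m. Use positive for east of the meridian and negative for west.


displacement = 199079 - 500000 = -300921 m

-300921 m


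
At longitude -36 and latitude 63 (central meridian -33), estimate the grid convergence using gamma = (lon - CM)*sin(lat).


gamma = (-36 - -33) * sin(63) = -3 * 0.891007 = -2.673 degrees

-2.673 degrees


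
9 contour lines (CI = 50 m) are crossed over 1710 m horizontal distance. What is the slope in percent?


elevation change = 9 * 50 = 450 m
slope = 450 / 1710 * 100 = 26.3%

26.3%


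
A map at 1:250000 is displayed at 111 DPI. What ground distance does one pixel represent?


pixel_cm = 2.54 / 111 ≈ 0.022883 cm
ground = pixel_cm * 250000 / 100 = 2.54 * 250000 / (111 * 100) = 635000 / 11100 ≈ 57.21 m

57.21 m


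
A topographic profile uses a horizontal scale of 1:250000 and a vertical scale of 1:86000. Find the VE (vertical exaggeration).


VE = horizontal_scale / vertical_scale = 250000 / 86000 ≈ 2.9

2.9x


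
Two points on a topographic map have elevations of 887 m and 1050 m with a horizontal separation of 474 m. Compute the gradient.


gradient = (1050 - 887) / 474 = 163 / 474 = 0.3439

0.3439


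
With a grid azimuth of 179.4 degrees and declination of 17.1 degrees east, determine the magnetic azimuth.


magnetic azimuth = grid azimuth - declination (east +ve)
mag_az = 179.4 - 17.1 = 162.3 degrees

162.3 degrees


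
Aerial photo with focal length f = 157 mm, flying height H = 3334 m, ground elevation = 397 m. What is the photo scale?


scale = f / (H - h) = 157 mm / 2937 m = 157 / 2937000 = 1:18707

1:18707


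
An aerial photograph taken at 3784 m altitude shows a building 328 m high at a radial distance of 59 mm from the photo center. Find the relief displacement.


d = h * r / H = 328 * 59 / 3784 = 5.11 mm

5.11 mm


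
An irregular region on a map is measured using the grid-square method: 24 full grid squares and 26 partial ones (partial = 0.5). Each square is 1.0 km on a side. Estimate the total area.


effective squares = 24 + 26 * 0.5 = 37.0
area = 37.0 * 1.0 = 37.0 km^2

37.0 km^2


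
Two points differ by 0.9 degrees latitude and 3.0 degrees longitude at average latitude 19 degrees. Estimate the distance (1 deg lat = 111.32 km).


dlat_km = 0.9 * 111.32 = 100.188
dlon_km = 3.0 * 111.32 * cos(19) ≈ 315.765
dist = sqrt(100.188^2 + 315.765^2) ≈ 331.3 km

331.3 km


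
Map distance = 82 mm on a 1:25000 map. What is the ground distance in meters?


ground = 82 mm * 25000 / 1000 = 2050.0 m

2050.0 m


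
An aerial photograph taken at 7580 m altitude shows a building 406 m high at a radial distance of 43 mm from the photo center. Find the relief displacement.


d = h * r / H = 406 * 43 / 7580 = 2.3 mm

2.3 mm


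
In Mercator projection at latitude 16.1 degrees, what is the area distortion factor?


area_distortion = 1/cos^2(16.1) = 1.083

1.083


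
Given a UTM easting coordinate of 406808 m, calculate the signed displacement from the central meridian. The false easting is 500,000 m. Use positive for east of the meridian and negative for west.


displacement = 406808 - 500000 = -93192 m

-93192 m


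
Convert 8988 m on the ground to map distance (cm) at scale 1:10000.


map_cm = 8988 * 100 / 10000 = 89.88 cm

89.88 cm


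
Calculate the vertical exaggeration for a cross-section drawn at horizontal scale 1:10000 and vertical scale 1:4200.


VE = horizontal_scale / vertical_scale = 10000 / 4200 ≈ 2.4

2.4x


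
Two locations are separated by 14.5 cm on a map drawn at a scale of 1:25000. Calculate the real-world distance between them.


ground = 14.5 cm * 25000 / 100 = 3625.0 m = 3.625 km

3.625 km


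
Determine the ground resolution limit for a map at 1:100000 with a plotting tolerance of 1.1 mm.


ground = 1.1 mm * 100000 / 1000 = 110.0 m

110.0 m


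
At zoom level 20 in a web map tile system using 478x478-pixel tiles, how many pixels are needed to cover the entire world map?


tiles per axis = 2^20 = 1048576
total tiles = 1048576^2 = 1099511627776
pixels per axis = 1048576 * 478 = 501219328
total pixels = 501219328^2 = 251220814760771584

251220814760771584 pixels


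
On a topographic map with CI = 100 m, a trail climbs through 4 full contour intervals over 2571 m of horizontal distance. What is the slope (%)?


elevation change = 4 * 100 = 400 m
slope = 400 / 2571 * 100 = 15.6%

15.6%


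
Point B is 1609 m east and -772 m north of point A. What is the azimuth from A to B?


az = atan2(1609, -772) = 115.6 deg
adjusted to 0-360: 115.6 degrees

115.6 degrees


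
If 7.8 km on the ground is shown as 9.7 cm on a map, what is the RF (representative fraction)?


ground = 7.8 km = 780000 cm; RF denominator = ground / map = 780000 / 9.7 ≈ 80412; RF = 1:80412

1:80412


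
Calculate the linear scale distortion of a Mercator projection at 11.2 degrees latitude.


SF = 1 / cos(11.2) = 1 / 0.980955 = 1.019

1.019


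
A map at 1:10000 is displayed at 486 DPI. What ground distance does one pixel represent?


pixel_cm = 2.54 / 486 ≈ 0.005226 cm
ground = pixel_cm * 10000 / 100 = 2.54 * 10000 / (486 * 100) = 25400 / 48600 ≈ 0.52 m

0.52 m


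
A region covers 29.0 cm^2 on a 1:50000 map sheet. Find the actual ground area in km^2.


ground_area = 29.0 * (50000/100)^2 = 7250000.0 m^2 = 7.25 km^2

7.25 km^2


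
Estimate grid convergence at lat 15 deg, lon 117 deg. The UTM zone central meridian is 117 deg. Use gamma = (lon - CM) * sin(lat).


gamma = (117 - 117) * sin(15) = 0 * 0.258819 = 0.0 degrees

0.0 degrees


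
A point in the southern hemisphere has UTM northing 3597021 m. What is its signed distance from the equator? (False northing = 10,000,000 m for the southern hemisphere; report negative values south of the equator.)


For southern: actual = 3597021 - 10000000 = -6402979 m

-6402979 m


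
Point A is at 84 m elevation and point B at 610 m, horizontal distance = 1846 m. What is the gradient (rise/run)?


gradient = (610 - 84) / 1846 = 526 / 1846 = 0.2849

0.2849


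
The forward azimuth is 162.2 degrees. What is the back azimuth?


back azimuth = (162.2 + 180) mod 360 = 342.2 degrees

342.2 degrees


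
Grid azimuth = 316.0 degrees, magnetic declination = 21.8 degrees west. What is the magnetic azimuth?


magnetic azimuth = grid azimuth - declination (east +ve)
mag_az = 316.0 - -21.8 = 337.8 degrees

337.8 degrees


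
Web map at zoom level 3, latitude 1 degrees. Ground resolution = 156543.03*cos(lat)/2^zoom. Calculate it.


res = 156543.03 * cos(1) / 2^3 = 156543.03 * 0.9998477 / 8 = 19564.9 m/pixel

19564.9 m/pixel


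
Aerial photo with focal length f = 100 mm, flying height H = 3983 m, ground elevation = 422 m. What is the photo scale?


scale = f / (H - h) = 100 mm / 3561 m = 100 / 3561000 = 1:35610

1:35610


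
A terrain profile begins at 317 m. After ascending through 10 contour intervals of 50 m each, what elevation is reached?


elevation = 317 + 10 * 50 = 817 m

817 m


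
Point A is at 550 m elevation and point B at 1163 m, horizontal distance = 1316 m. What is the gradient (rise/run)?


gradient = (1163 - 550) / 1316 = 613 / 1316 = 0.4658

0.4658


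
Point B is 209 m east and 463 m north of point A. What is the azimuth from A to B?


az = atan2(209, 463) = 24.3 deg
adjusted to 0-360: 24.3 degrees

24.3 degrees


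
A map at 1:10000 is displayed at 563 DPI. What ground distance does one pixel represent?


pixel_cm = 2.54 / 563 ≈ 0.004512 cm
ground = pixel_cm * 10000 / 100 = 2.54 * 10000 / (563 * 100) = 25400 / 56300 ≈ 0.45 m

0.45 m


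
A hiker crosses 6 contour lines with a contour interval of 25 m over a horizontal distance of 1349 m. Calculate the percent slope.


elevation change = 6 * 25 = 150 m
slope = 150 / 1349 * 100 = 11.1%

11.1%


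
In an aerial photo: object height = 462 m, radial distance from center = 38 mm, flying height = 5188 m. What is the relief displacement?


d = h * r / H = 462 * 38 / 5188 = 3.38 mm

3.38 mm


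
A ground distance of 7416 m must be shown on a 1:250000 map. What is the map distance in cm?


map_cm = 7416 * 100 / 250000 = 2.9664 cm ≈ 2.97 cm

2.97 cm


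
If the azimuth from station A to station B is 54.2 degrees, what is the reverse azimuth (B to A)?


back azimuth = (54.2 + 180) mod 360 = 234.2 degrees

234.2 degrees


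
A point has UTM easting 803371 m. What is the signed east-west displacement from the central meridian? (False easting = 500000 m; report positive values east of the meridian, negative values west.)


displacement = 803371 - 500000 = 303371 m

303371 m


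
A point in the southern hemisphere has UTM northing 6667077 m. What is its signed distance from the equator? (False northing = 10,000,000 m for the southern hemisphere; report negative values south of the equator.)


For southern: actual = 6667077 - 10000000 = -3332923 m

-3332923 m


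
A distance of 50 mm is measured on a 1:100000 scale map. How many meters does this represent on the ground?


ground = 50 mm * 100000 / 1000 = 5000.0 m

5000.0 m


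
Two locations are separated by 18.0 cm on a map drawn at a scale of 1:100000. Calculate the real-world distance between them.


ground = 18.0 cm * 100000 / 100 = 18000.0 m = 18.0 km

18.0 km


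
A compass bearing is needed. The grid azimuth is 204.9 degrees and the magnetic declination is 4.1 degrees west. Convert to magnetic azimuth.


magnetic azimuth = grid azimuth - declination (east +ve)
mag_az = 204.9 - -4.1 = 209.0 degrees

209.0 degrees


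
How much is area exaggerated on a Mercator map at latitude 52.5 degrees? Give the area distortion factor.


area_distortion = 1/cos^2(52.5) = 2.698

2.698


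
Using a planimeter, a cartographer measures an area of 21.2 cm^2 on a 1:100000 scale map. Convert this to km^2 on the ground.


ground_area = 21.2 * (100000/100)^2 = 21200000.0 m^2 = 21.2 km^2

21.2 km^2


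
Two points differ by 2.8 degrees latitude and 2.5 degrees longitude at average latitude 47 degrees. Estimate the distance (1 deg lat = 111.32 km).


dlat_km = 2.8 * 111.32 = 311.696
dlon_km = 2.5 * 111.32 * cos(47) ≈ 189.8
dist = sqrt(311.696^2 + 189.8^2) ≈ 364.9 km

364.9 km


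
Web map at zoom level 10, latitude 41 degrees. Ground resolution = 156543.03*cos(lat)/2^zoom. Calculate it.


res = 156543.03 * cos(41) / 2^10 = 156543.03 * 0.75470958 / 1024 = 115.38 m/pixel

115.38 m/pixel


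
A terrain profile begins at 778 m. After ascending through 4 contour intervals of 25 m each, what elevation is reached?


elevation = 778 + 4 * 25 = 878 m

878 m


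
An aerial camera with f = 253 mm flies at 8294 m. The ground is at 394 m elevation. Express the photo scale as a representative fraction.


scale = f / (H - h) = 253 mm / 7900 m = 253 / 7900000 = 1:31225

1:31225


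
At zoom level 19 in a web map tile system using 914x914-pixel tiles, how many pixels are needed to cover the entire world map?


tiles per axis = 2^19 = 524288
total tiles = 524288^2 = 274877906944
pixels per axis = 524288 * 914 = 479199232
total pixels = 479199232^2 = 229631903949389824

229631903949389824 pixels


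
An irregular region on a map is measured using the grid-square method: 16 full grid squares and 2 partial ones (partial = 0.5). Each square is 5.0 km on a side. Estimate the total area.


effective squares = 16 + 2 * 0.5 = 17.0
area = 17.0 * 25.0 = 425.0 km^2

425.0 km^2


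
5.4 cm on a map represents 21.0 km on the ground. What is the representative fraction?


ground = 21.0 km = 2100000 cm; RF denominator = ground / map = 2100000 / 5.4 ≈ 388889; RF = 1:388889

1:388889


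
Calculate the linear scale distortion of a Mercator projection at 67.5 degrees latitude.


SF = 1 / cos(67.5) = 1 / 0.382683 = 2.613

2.613


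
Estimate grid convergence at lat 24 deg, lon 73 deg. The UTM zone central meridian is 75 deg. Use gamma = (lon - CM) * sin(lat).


gamma = (73 - 75) * sin(24) = -2 * 0.406737 = -0.813 degrees

-0.813 degrees


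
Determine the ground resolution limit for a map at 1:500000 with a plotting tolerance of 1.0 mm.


ground = 1.0 mm * 500000 / 1000 = 500.0 m

500.0 m


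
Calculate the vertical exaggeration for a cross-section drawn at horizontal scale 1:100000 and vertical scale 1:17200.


VE = horizontal_scale / vertical_scale = 100000 / 17200 ≈ 5.8

5.8x


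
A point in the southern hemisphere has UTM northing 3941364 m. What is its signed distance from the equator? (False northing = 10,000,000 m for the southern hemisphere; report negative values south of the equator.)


For southern: actual = 3941364 - 10000000 = -6058636 m

-6058636 m


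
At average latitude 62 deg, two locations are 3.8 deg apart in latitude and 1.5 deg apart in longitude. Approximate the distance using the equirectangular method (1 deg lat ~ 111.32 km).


dlat_km = 3.8 * 111.32 = 423.016
dlon_km = 1.5 * 111.32 * cos(62) ≈ 78.392
dist = sqrt(423.016^2 + 78.392^2) ≈ 430.2 km

430.2 km


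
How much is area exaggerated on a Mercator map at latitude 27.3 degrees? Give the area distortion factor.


area_distortion = 1/cos^2(27.3) = 1.266

1.266


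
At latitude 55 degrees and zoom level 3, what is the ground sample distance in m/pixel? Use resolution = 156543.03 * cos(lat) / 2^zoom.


res = 156543.03 * cos(55) / 2^3 = 156543.03 * 0.57357644 / 8 = 11223.67 m/pixel

11223.67 m/pixel


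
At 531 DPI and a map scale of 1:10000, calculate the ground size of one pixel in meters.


pixel_cm = 2.54 / 531 ≈ 0.004783 cm
ground = pixel_cm * 10000 / 100 = 2.54 * 10000 / (531 * 100) = 25400 / 53100 ≈ 0.48 m

0.48 m


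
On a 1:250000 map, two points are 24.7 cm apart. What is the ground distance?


ground = 24.7 cm * 250000 / 100 = 61750.0 m = 61.75 km

61.75 km


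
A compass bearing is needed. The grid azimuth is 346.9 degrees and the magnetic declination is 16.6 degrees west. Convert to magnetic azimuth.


magnetic azimuth = grid azimuth - declination (east +ve)
mag_az = 346.9 - -16.6 = 3.5 degrees

3.5 degrees


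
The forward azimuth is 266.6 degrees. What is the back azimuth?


back azimuth = (266.6 + 180) mod 360 = 86.6 degrees

86.6 degrees


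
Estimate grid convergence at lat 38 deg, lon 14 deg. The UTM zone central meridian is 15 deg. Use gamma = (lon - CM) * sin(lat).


gamma = (14 - 15) * sin(38) = -1 * 0.615661 = -0.616 degrees

-0.616 degrees


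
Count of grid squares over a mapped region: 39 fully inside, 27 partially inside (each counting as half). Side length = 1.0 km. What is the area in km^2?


effective squares = 39 + 27 * 0.5 = 52.5
area = 52.5 * 1.0 = 52.5 km^2

52.5 km^2


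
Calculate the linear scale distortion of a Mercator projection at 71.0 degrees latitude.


SF = 1 / cos(71.0) = 1 / 0.325568 = 3.072

3.072


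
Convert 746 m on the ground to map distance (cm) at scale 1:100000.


map_cm = 746 * 100 / 100000 = 0.746 cm ≈ 0.75 cm

0.75 cm


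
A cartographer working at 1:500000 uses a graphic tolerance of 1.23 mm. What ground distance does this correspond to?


ground = 1.23 mm * 500000 / 1000 = 615.0 m

615.0 m


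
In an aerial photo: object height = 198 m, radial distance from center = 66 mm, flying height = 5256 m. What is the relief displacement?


d = h * r / H = 198 * 66 / 5256 = 2.49 mm

2.49 mm


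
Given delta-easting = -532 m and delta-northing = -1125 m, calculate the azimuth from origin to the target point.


az = atan2(-532, -1125) = -154.7 deg
adjusted to 0-360: 205.3 degrees

205.3 degrees


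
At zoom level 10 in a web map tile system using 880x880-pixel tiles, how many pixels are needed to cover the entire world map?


tiles per axis = 2^10 = 1024
total tiles = 1024^2 = 1048576
pixels per axis = 1024 * 880 = 901120
total pixels = 901120^2 = 812017254400

812017254400 pixels


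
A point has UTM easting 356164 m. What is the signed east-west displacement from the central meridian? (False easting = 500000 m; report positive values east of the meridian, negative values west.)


displacement = 356164 - 500000 = -143836 m

-143836 m


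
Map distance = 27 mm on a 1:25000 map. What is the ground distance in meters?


ground = 27 mm * 25000 / 1000 = 675.0 m

675.0 m


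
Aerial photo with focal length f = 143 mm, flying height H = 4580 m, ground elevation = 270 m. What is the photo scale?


scale = f / (H - h) = 143 mm / 4310 m = 143 / 4310000 = 1:30140

1:30140


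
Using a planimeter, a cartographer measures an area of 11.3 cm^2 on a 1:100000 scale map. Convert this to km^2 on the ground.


ground_area = 11.3 * (100000/100)^2 = 11300000.0 m^2 = 11.3 km^2

11.3 km^2


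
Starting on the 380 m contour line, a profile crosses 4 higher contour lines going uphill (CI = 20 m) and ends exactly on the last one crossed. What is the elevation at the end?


elevation = 380 + 4 * 20 = 460 m

460 m


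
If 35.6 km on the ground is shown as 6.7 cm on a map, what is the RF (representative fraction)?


ground = 35.6 km = 3560000 cm; RF denominator = ground / map = 3560000 / 6.7 ≈ 531343; RF = 1:531343

1:531343


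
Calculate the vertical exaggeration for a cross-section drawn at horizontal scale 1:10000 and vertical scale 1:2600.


VE = horizontal_scale / vertical_scale = 10000 / 2600 ≈ 3.8

3.8x


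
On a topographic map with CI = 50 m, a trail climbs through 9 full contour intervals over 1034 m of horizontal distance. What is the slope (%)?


elevation change = 9 * 50 = 450 m
slope = 450 / 1034 * 100 = 43.5%

43.5%


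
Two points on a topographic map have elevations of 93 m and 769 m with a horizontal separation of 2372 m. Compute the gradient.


gradient = (769 - 93) / 2372 = 676 / 2372 = 0.285

0.285


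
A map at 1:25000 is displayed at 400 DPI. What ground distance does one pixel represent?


pixel_cm = 2.54 / 400 = 0.00635 cm
ground = pixel_cm * 25000 / 100 = 2.54 * 25000 / (400 * 100) = 63500 / 40000 ≈ 1.59 m

1.59 m


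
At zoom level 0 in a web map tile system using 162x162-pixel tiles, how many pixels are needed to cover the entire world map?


tiles per axis = 2^0 = 1
total tiles = 1^2 = 1
pixels per axis = 1 * 162 = 162
total pixels = 162^2 = 26244

26244 pixels


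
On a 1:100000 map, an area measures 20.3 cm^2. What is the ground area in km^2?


ground_area = 20.3 * (100000/100)^2 = 20300000.0 m^2 = 20.3 km^2

20.3 km^2


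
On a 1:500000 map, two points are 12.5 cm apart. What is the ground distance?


ground = 12.5 cm * 500000 / 100 = 62500.0 m = 62.5 km

62.5 km


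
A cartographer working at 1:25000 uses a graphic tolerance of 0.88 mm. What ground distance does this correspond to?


ground = 0.88 mm * 25000 / 1000 = 22.0 m

22.0 m


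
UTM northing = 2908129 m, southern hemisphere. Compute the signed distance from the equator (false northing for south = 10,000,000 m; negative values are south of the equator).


For southern: actual = 2908129 - 10000000 = -7091871 m

-7091871 m


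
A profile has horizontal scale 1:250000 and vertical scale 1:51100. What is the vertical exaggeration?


VE = horizontal_scale / vertical_scale = 250000 / 51100 ≈ 4.9

4.9x


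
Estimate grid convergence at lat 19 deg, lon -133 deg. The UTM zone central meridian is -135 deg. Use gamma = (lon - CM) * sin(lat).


gamma = (-133 - -135) * sin(19) = 2 * 0.325568 = 0.651 degrees

0.651 degrees


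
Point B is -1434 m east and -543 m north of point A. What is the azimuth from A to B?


az = atan2(-1434, -543) = -110.7 deg
adjusted to 0-360: 249.3 degrees

249.3 degrees


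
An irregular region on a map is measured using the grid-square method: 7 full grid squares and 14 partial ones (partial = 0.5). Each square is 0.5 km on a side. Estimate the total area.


effective squares = 7 + 14 * 0.5 = 14.0
area = 14.0 * 0.25 = 3.5 km^2

3.5 km^2


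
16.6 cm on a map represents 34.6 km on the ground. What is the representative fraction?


ground = 34.6 km = 3460000 cm; RF denominator = ground / map = 3460000 / 16.6 ≈ 208434; RF = 1:208434

1:208434


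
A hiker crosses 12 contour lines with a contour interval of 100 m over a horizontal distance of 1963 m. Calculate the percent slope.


elevation change = 12 * 100 = 1200 m
slope = 1200 / 1963 * 100 = 61.1%

61.1%


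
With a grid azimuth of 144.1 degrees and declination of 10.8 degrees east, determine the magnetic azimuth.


magnetic azimuth = grid azimuth - declination (east +ve)
mag_az = 144.1 - 10.8 = 133.3 degrees

133.3 degrees


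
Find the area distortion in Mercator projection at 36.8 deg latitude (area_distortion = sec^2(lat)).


area_distortion = 1/cos^2(36.8) = 1.56

1.56


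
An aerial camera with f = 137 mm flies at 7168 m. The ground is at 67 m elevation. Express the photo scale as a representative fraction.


scale = f / (H - h) = 137 mm / 7101 m = 137 / 7101000 = 1:51832

1:51832


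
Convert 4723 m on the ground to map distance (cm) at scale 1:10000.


map_cm = 4723 * 100 / 10000 = 47.23 cm

47.23 cm


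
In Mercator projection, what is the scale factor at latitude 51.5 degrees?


SF = 1 / cos(51.5) = 1 / 0.622515 = 1.606

1.606


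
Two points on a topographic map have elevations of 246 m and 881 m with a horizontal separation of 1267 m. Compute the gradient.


gradient = (881 - 246) / 1267 = 635 / 1267 = 0.5012

0.5012


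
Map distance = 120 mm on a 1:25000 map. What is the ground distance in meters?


ground = 120 mm * 25000 / 1000 = 3000.0 m

3000.0 m


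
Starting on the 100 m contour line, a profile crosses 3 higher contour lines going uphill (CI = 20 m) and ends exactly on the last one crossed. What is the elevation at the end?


elevation = 100 + 3 * 20 = 160 m

160 m


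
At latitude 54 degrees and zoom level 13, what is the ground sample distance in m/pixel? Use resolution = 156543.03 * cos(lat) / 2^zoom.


res = 156543.03 * cos(54) / 2^13 = 156543.03 * 0.58778525 / 8192 = 11.23 m/pixel

11.23 m/pixel


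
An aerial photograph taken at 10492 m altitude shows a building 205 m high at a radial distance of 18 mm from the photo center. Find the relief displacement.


d = h * r / H = 205 * 18 / 10492 = 0.35 mm

0.35 mm


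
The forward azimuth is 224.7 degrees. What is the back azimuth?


back azimuth = (224.7 + 180) mod 360 = 44.7 degrees

44.7 degrees


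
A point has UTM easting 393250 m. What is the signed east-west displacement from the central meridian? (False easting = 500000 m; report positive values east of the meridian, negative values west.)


displacement = 393250 - 500000 = -106750 m

-106750 m


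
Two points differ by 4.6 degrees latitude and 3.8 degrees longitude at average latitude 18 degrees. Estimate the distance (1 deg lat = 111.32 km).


dlat_km = 4.6 * 111.32 = 512.072
dlon_km = 3.8 * 111.32 * cos(18) ≈ 402.312
dist = sqrt(512.072^2 + 402.312^2) ≈ 651.2 km

651.2 km


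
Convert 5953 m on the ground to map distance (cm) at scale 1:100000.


map_cm = 5953 * 100 / 100000 = 5.953 cm ≈ 5.95 cm

5.95 cm


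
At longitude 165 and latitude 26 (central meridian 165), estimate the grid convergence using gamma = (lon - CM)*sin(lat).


gamma = (165 - 165) * sin(26) = 0 * 0.438371 = 0.0 degrees

0.0 degrees


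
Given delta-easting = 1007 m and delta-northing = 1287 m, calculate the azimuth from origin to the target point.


az = atan2(1007, 1287) = 38.0 deg
adjusted to 0-360: 38.0 degrees

38.0 degrees


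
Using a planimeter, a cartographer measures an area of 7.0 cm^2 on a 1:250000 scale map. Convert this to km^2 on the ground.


ground_area = 7.0 * (250000/100)^2 = 43750000.0 m^2 = 43.75 km^2

43.75 km^2


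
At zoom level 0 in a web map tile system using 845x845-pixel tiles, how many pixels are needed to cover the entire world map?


tiles per axis = 2^0 = 1
total tiles = 1^2 = 1
pixels per axis = 1 * 845 = 845
total pixels = 845^2 = 714025

714025 pixels


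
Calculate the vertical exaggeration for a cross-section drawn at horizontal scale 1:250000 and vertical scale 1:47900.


VE = horizontal_scale / vertical_scale = 250000 / 47900 ≈ 5.2

5.2x


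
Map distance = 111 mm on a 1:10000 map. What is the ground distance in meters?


ground = 111 mm * 10000 / 1000 = 1110.0 m

1110.0 m


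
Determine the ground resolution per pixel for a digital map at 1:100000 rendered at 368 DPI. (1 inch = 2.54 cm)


pixel_cm = 2.54 / 368 ≈ 0.006902 cm
ground = pixel_cm * 100000 / 100 = 2.54 * 100000 / (368 * 100) = 254000 / 36800 ≈ 6.9 m

6.9 m


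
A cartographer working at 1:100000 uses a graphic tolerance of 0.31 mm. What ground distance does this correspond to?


ground = 0.31 mm * 100000 / 1000 = 31.0 m

31.0 m


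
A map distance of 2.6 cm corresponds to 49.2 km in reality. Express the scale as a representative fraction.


ground = 49.2 km = 4920000 cm; RF denominator = ground / map = 4920000 / 2.6 ≈ 1892308; RF = 1:1892308

1:1892308


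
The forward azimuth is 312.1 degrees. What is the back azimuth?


back azimuth = (312.1 + 180) mod 360 = 132.1 degrees

132.1 degrees


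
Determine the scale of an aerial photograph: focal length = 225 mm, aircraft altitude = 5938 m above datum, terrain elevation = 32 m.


scale = f / (H - h) = 225 mm / 5906 m = 225 / 5906000 = 1:26249

1:26249


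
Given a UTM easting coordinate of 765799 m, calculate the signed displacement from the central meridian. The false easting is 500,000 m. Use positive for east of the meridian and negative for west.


displacement = 765799 - 500000 = 265799 m

265799 m


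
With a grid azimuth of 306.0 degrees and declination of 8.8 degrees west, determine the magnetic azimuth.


magnetic azimuth = grid azimuth - declination (east +ve)
mag_az = 306.0 - -8.8 = 314.8 degrees

314.8 degrees
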